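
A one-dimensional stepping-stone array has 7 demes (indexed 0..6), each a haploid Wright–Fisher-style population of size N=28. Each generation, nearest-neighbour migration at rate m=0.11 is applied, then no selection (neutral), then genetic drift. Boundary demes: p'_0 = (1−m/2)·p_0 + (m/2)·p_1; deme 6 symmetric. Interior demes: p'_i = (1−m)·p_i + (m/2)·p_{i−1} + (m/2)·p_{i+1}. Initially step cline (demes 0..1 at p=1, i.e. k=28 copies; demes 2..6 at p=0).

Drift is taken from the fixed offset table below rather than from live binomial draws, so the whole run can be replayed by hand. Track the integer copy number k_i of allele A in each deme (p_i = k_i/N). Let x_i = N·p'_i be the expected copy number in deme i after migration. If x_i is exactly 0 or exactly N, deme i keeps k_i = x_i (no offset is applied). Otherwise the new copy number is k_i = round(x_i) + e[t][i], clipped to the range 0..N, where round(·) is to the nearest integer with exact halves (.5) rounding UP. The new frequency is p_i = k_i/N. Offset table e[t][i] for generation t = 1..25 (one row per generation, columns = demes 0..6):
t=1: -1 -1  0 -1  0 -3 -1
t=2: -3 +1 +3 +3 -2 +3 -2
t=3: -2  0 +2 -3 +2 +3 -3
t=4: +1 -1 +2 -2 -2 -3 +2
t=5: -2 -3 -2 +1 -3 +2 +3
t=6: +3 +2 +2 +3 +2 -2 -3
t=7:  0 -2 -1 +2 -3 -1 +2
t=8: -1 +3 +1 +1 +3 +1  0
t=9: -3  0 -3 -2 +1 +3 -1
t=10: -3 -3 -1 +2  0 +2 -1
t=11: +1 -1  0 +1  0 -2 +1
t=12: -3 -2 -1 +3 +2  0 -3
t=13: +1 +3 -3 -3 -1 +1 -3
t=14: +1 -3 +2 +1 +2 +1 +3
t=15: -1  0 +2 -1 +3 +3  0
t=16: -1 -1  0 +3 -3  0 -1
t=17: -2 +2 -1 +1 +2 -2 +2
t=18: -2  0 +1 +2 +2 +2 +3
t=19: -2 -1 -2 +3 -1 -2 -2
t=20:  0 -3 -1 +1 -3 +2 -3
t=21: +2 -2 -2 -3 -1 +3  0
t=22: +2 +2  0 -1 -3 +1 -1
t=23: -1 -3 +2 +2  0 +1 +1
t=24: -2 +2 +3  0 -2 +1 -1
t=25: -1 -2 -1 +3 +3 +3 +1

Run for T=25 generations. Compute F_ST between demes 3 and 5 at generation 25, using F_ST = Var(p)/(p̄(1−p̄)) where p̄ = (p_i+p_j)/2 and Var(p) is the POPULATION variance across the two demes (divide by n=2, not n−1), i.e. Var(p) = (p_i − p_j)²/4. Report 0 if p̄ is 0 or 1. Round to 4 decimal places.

0.0051

t=0: k=[28 28 0 0 0 0 0]
t=1: x=[28.0000 26.4600 1.5400 0.0000 0.0000 0.0000 0.0000] k=[28 25 2 0 0 0 0]
t=2: x=[27.8350 23.9000 3.1550 0.1100 0.0000 0.0000 0.0000] k=[25 25 6 3 0 0 0]
t=3: x=[25.0000 23.9550 6.8800 3.0000 0.1650 0.0000 0.0000] k=[23 24 9 0 2 0 0]
t=4: x=[23.0550 23.1200 9.3300 0.6050 1.7800 0.1100 0.0000] k=[24 22 11 0 0 0 0]
t=5: x=[23.8900 21.5050 11.0000 0.6050 0.0000 0.0000 0.0000] k=[22 19 9 2 0 0 0]
t=6: x=[21.8350 18.6150 9.1650 2.2750 0.1100 0.0000 0.0000] k=[25 21 11 5 2 0 0]
t=7: x=[24.7800 20.6700 11.2200 5.1650 2.0550 0.1100 0.0000] k=[25 19 10 7 0 0 0]
t=8: x=[24.6700 18.8350 10.3300 6.7800 0.3850 0.0000 0.0000] k=[24 22 11 8 3 0 0]
t=9: x=[23.8900 21.5050 11.4400 7.8900 3.1100 0.1650 0.0000] k=[21 22 8 6 4 3 0]
t=10: x=[21.0550 21.1750 8.6600 6.0000 4.0550 2.8900 0.1650] k=[18 18 8 8 4 5 0]
t=11: x=[18.0000 17.4500 8.5500 7.7800 4.2750 4.6700 0.2750] k=[19 16 9 9 4 3 1]
t=12: x=[18.8350 15.7800 9.3850 8.7250 4.2200 2.9450 1.1100] k=[16 14 8 12 6 3 0]
t=13: x=[15.8900 13.7800 8.5500 11.4500 6.1650 3.0000 0.1650] k=[17 17 6 8 5 4 0]
t=14: x=[17.0000 16.3950 6.7150 7.7250 5.1100 3.8350 0.2200] k=[18 13 9 9 7 5 3]
t=15: x=[17.7250 13.0550 9.2200 8.8900 7.0000 5.0000 3.1100] k=[17 13 11 8 10 8 3]
t=16: x=[16.7800 13.1100 10.9450 8.2750 9.7800 7.8350 3.2750] k=[16 12 11 11 7 8 2]
t=17: x=[15.7800 12.1650 11.0550 10.7800 7.2750 7.6150 2.3300] k=[14 14 10 12 9 6 4]
t=18: x=[14.0000 13.7800 10.3300 11.7250 9.0000 6.0550 4.1100] k=[12 14 11 14 11 8 7]
t=19: x=[12.1100 13.7250 11.3300 13.6700 11.0000 8.1100 7.0550] k=[10 13 9 17 10 6 5]
t=20: x=[10.1650 12.6150 9.6600 16.1750 10.1650 6.1650 5.0550] k=[10 10 9 17 7 8 2]
t=21: x=[10.0000 9.9450 9.4950 16.0100 7.6050 7.6150 2.3300] k=[12 8 7 13 7 11 2]
t=22: x=[11.7800 8.1650 7.3850 12.3400 7.5500 10.2850 2.4950] k=[14 10 7 11 5 11 1]
t=23: x=[13.7800 10.0550 7.3850 10.4500 5.6600 10.1200 1.5500] k=[13 7 9 12 6 11 3]
t=24: x=[12.6700 7.4400 9.0550 11.5050 6.6050 10.2850 3.4400] k=[11 9 12 12 5 11 2]
t=25: x=[10.8900 9.2750 11.8350 11.6150 5.7150 10.1750 2.4950] k=[10 7 11 15 9 13 3]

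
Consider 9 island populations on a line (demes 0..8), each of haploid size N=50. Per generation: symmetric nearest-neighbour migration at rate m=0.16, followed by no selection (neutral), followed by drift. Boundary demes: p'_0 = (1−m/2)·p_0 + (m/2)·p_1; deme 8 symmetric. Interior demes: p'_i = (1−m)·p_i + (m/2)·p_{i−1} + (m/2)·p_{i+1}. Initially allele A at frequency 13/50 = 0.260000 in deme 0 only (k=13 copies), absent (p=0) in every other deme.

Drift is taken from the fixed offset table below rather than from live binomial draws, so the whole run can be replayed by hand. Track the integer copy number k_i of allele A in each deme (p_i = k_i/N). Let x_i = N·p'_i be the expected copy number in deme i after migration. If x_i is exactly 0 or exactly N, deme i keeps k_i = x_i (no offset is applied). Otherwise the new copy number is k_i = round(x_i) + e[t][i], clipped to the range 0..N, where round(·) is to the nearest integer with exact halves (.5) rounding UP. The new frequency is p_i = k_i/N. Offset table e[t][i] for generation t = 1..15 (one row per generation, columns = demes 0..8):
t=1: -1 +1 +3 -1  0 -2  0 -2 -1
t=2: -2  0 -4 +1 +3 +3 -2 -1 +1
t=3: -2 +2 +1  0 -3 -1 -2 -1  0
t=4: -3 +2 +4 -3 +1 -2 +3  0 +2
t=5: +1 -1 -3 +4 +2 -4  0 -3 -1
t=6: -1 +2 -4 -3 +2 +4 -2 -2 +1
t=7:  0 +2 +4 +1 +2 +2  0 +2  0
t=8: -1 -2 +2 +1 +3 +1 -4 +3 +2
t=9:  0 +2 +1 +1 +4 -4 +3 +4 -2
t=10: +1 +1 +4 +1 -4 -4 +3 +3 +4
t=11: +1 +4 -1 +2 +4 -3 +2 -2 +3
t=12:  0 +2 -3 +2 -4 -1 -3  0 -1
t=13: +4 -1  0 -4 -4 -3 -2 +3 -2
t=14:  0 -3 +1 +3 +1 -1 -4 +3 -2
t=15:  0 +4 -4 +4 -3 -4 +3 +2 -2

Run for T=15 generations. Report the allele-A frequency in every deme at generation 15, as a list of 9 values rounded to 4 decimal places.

t=0: k=[13 0 0 0 0 0 0 0 0]
t=1: x=[11.9600 1.0400 0.0000 0.0000 0.0000 0.0000 0.0000 0.0000 0.0000] k=[11 2 0 0 0 0 0 0 0]
t=2: x=[10.2800 2.5600 0.1600 0.0000 0.0000 0.0000 0.0000 0.0000 0.0000] k=[8 3 0 0 0 0 0 0 0]
t=3: x=[7.6000 3.1600 0.2400 0.0000 0.0000 0.0000 0.0000 0.0000 0.0000] k=[6 5 1 0 0 0 0 0 0]
t=4: x=[5.9200 4.7600 1.2400 0.0800 0.0000 0.0000 0.0000 0.0000 0.0000] k=[3 7 5 0 0 0 0 0 0]
t=5: x=[3.3200 6.5200 4.7600 0.4000 0.0000 0.0000 0.0000 0.0000 0.0000] k=[4 6 2 4 0 0 0 0 0]
t=6: x=[4.1600 5.5200 2.4800 3.5200 0.3200 0.0000 0.0000 0.0000 0.0000] k=[3 8 0 1 2 0 0 0 0]
t=7: x=[3.4000 6.9600 0.7200 1.0000 1.7600 0.1600 0.0000 0.0000 0.0000] k=[3 9 5 2 4 2 0 0 0]
t=8: x=[3.4800 8.2000 5.0800 2.4000 3.6800 2.0000 0.1600 0.0000 0.0000] k=[2 6 7 3 7 3 0 0 0]
t=9: x=[2.3200 5.7600 6.6000 3.6400 6.3600 3.0800 0.2400 0.0000 0.0000] k=[2 8 8 5 10 0 3 0 0]
t=10: x=[2.4800 7.5200 7.7600 5.6400 8.8000 1.0400 2.5200 0.2400 0.0000] k=[3 9 12 7 5 0 6 3 0]
t=11: x=[3.4800 8.7600 11.3600 7.2400 4.7600 0.8800 5.2800 3.0000 0.2400] k=[4 13 10 9 9 0 7 1 3]
t=12: x=[4.7200 12.0400 10.1600 9.0800 8.2800 1.2800 5.9600 1.6400 2.8400] k=[5 14 7 11 4 0 3 2 2]
t=13: x=[5.7200 12.7200 7.8800 10.1200 4.2400 0.5600 2.6800 2.0800 2.0000] k=[10 12 8 6 0 0 1 5 0]
t=14: x=[10.1600 11.5200 8.1600 5.6800 0.4800 0.0800 1.2400 4.2800 0.4000] k=[10 9 9 9 1 0 0 7 0]
t=15: x=[9.9200 9.0800 9.0000 8.3600 1.5600 0.0800 0.5600 5.8800 0.5600] k=[10 13 5 12 0 0 4 8 0]

[0.2000, 0.2600, 0.1000, 0.2400, 0.0000, 0.0000, 0.0800, 0.1600, 0.0000]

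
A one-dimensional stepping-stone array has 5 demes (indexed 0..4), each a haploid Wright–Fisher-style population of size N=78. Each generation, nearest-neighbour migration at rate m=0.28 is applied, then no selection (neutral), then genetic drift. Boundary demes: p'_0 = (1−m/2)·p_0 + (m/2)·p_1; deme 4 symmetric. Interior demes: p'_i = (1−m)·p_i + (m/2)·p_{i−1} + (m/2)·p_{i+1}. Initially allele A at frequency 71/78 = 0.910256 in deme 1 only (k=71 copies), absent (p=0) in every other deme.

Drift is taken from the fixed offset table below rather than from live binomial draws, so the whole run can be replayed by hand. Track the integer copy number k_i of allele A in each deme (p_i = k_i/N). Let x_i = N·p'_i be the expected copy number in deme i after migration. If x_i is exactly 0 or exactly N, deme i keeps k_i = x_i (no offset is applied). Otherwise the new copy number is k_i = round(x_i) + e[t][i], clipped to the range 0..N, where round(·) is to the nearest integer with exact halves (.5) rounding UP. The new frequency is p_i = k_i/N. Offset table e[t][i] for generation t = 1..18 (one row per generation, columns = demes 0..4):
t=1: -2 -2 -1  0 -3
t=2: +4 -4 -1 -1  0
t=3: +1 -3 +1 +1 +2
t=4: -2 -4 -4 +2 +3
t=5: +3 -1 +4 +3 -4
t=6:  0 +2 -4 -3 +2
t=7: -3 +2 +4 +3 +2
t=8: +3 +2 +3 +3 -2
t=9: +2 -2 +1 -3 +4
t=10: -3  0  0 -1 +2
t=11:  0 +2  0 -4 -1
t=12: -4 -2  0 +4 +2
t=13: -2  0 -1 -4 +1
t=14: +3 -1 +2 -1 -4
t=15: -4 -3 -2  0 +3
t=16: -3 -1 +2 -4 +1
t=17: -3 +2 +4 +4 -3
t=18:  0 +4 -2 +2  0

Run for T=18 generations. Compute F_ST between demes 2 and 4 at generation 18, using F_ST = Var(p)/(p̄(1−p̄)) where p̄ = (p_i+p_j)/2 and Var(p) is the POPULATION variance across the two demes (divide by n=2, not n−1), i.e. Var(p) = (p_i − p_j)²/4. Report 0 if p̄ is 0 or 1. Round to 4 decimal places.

0.0082

t=0: k=[0 71 0 0 0]
t=1: x=[9.9400 51.1200 9.9400 0.0000 0.0000] k=[8 49 9 0 0]
t=2: x=[13.7400 37.6600 13.3400 1.2600 0.0000] k=[18 34 12 0 0]
t=3: x=[20.2400 28.6800 13.4000 1.6800 0.0000] k=[21 26 14 3 0]
t=4: x=[21.7000 23.6200 14.1400 4.1200 0.4200] k=[20 20 10 6 3]
t=5: x=[20.0000 18.6000 10.8400 6.1400 3.4200] k=[23 18 15 9 0]
t=6: x=[22.3000 18.2800 14.5800 8.5800 1.2600] k=[22 20 11 6 3]
t=7: x=[21.7200 19.0200 11.5600 6.2800 3.4200] k=[19 21 16 9 5]
t=8: x=[19.2800 20.0200 15.7200 9.4200 5.5600] k=[22 22 19 12 4]
t=9: x=[22.0000 21.5800 18.4400 11.8600 5.1200] k=[24 20 19 9 9]
t=10: x=[23.4400 20.4200 17.7400 10.4000 9.0000] k=[20 20 18 9 11]
t=11: x=[20.0000 19.7200 17.0200 10.5400 10.7200] k=[20 22 17 7 10]
t=12: x=[20.2800 21.0200 16.3000 8.8200 9.5800] k=[16 19 16 13 12]
t=13: x=[16.4200 18.1600 16.0000 13.2800 12.1400] k=[14 18 15 9 13]
t=14: x=[14.5600 17.0200 14.5800 10.4000 12.4400] k=[18 16 17 9 8]
t=15: x=[17.7200 16.4200 15.7400 9.9800 8.1400] k=[14 13 14 10 11]
t=16: x=[13.8600 13.2800 13.3000 10.7000 10.8600] k=[11 12 15 7 12]
t=17: x=[11.1400 12.2800 13.4600 8.8200 11.3000] k=[8 14 17 13 8]
t=18: x=[8.8400 13.5800 16.0200 12.8600 8.7000] k=[9 18 14 15 9]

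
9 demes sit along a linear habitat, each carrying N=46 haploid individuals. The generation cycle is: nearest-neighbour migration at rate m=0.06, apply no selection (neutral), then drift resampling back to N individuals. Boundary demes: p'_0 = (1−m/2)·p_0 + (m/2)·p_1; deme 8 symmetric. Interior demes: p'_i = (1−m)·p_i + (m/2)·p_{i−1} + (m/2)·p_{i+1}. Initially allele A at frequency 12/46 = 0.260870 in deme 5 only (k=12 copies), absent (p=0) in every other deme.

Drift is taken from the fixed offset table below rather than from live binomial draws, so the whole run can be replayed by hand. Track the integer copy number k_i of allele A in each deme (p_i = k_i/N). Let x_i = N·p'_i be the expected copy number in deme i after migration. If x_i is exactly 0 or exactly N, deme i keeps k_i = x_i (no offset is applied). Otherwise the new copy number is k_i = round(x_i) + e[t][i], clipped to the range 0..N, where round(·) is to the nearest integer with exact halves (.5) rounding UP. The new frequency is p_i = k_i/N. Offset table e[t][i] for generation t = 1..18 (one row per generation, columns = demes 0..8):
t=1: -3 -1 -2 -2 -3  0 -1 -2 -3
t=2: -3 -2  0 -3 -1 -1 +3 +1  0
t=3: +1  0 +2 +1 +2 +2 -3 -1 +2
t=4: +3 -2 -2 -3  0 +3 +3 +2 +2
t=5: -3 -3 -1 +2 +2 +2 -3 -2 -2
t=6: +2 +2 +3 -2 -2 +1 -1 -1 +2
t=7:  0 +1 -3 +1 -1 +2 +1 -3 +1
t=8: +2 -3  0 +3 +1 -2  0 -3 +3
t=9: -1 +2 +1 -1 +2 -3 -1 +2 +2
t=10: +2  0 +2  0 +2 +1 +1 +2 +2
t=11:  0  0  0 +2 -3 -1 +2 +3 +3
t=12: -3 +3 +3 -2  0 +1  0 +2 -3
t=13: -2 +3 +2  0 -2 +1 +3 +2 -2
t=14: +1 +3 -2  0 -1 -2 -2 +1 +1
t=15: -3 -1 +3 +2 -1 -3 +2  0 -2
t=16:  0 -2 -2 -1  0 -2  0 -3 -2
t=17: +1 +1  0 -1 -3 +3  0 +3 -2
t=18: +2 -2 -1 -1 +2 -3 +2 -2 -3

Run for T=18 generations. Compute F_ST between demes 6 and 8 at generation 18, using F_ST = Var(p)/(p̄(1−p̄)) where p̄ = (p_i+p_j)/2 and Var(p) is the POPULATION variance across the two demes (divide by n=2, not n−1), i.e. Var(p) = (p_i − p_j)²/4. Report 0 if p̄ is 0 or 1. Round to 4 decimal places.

0.0952

t=0: k=[0 0 0 0 0 12 0 0 0]
t=1: x=[0.0000 0.0000 0.0000 0.0000 0.3600 11.2800 0.3600 0.0000 0.0000] k=[0 0 0 0 0 11 0 0 0]
t=2: x=[0.0000 0.0000 0.0000 0.0000 0.3300 10.3400 0.3300 0.0000 0.0000] k=[0 0 0 0 0 9 3 0 0]
t=3: x=[0.0000 0.0000 0.0000 0.0000 0.2700 8.5500 3.0900 0.0900 0.0000] k=[0 0 0 0 2 11 0 0 0]
t=4: x=[0.0000 0.0000 0.0000 0.0600 2.2100 10.4000 0.3300 0.0000 0.0000] k=[0 0 0 0 2 13 3 0 0]
t=5: x=[0.0000 0.0000 0.0000 0.0600 2.2700 12.3700 3.2100 0.0900 0.0000] k=[0 0 0 2 4 14 0 0 0]
t=6: x=[0.0000 0.0000 0.0600 2.0000 4.2400 13.2800 0.4200 0.0000 0.0000] k=[0 0 3 0 2 14 0 0 0]
t=7: x=[0.0000 0.0900 2.8200 0.1500 2.3000 13.2200 0.4200 0.0000 0.0000] k=[0 1 0 1 1 15 1 0 0]
t=8: x=[0.0300 0.9400 0.0600 0.9700 1.4200 14.1600 1.3900 0.0300 0.0000] k=[2 0 0 4 2 12 1 0 0]
t=9: x=[1.9400 0.0600 0.1200 3.8200 2.3600 11.3700 1.3000 0.0300 0.0000] k=[1 2 1 3 4 8 0 2 0]
t=10: x=[1.0300 1.9400 1.0900 2.9700 4.0900 7.6400 0.3000 1.8800 0.0600] k=[3 2 3 3 6 9 1 4 2]
t=11: x=[2.9700 2.0600 2.9700 3.0900 6.0000 8.6700 1.3300 3.8500 2.0600] k=[3 2 3 5 3 8 3 7 5]
t=12: x=[2.9700 2.0600 3.0300 4.8800 3.2100 7.7000 3.2700 6.8200 5.0600] k=[0 5 6 3 3 9 3 9 2]
t=13: x=[0.1500 4.8800 5.8800 3.0900 3.1800 8.6400 3.3600 8.6100 2.2100] k=[0 8 8 3 1 10 6 11 0]
t=14: x=[0.2400 7.7600 7.8500 3.0900 1.3300 9.6100 6.2700 10.5200 0.3300] k=[1 11 6 3 0 8 4 12 1]
t=15: x=[1.3000 10.5500 6.0600 3.0000 0.3300 7.6400 4.3600 11.4300 1.3300] k=[0 10 9 5 0 5 6 11 0]
t=16: x=[0.3000 9.6700 8.9100 4.9700 0.3000 4.8800 6.1200 10.5200 0.3300] k=[0 8 7 4 0 3 6 8 0]
t=17: x=[0.2400 7.7300 6.9400 3.9700 0.2100 3.0000 5.9700 7.7000 0.2400] k=[1 9 7 3 0 6 6 11 0]
t=18: x=[1.2400 8.7000 6.9400 3.0300 0.2700 5.8200 6.1500 10.5200 0.3300] k=[3 7 6 2 2 3 8 9 0]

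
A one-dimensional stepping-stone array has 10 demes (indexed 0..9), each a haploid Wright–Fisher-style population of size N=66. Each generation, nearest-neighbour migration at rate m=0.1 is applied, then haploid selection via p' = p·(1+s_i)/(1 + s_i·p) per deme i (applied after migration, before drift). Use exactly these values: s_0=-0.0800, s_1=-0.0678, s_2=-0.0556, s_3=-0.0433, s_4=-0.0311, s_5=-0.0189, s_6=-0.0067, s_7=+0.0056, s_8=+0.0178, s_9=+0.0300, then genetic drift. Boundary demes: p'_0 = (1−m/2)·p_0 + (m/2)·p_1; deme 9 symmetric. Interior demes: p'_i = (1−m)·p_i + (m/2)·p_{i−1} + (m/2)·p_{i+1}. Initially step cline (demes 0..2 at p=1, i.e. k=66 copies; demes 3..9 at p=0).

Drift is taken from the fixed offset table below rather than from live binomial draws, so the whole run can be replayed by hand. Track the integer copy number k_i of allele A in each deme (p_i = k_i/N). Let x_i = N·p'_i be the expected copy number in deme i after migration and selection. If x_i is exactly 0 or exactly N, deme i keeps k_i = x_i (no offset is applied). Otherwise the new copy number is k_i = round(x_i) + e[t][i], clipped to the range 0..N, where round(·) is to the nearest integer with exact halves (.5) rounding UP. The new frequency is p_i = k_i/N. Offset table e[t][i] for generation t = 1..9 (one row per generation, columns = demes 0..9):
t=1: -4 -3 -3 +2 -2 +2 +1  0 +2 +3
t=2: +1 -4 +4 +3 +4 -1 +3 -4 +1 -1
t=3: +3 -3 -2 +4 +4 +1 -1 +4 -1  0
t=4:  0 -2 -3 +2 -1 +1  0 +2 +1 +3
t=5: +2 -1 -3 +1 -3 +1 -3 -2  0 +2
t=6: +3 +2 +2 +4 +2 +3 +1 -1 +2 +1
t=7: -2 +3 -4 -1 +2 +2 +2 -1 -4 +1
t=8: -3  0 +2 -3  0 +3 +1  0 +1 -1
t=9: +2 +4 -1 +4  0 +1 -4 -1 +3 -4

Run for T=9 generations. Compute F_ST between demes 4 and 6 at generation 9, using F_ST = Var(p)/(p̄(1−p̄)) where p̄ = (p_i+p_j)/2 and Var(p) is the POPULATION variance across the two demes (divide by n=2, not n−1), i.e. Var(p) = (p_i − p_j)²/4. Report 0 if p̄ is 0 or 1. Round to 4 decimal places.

t=0: k=[66 66 66 0 0 0 0 0 0 0]
t=1: x=[66.0000 66.0000 62.5160 3.1640 0.0000 0.0000 0.0000 0.0000 0.0000 0.0000] k=[66 66 60 5 0 0 0 0 0 0]
t=2: x=[66.0000 65.6783 57.1195 7.2107 0.2423 0.0000 0.0000 0.0000 0.0000 0.0000] k=[66 62 61 10 4 0 0 0 0 0]
t=3: x=[65.7827 61.8874 58.1112 11.8145 3.9802 0.1962 0.0000 0.0000 0.0000 0.0000] k=[66 59 56 16 8 1 0 0 0 0]
t=4: x=[65.6197 58.7597 53.5836 17.0346 7.8293 1.2759 0.0497 0.0000 0.0000 0.0000] k=[66 57 51 19 7 2 0 0 0 0]
t=5: x=[65.5112 56.5980 48.9877 19.3884 7.1462 2.1107 0.0993 0.0000 0.0000 0.0000] k=[66 56 46 20 4 3 0 0 0 0]
t=6: x=[65.4569 55.3896 44.3766 19.8797 4.6126 2.8476 0.1490 0.0000 0.0000 0.0000] k=[66 57 46 24 7 6 1 0 0 0]
t=7: x=[65.5112 56.3351 44.6319 23.5750 7.5853 5.6998 1.1921 0.0503 0.0000 0.0000] k=[64 59 41 23 10 8 3 0 0 0]
t=8: x=[63.5616 57.8622 40.1056 22.5878 10.2730 7.7190 3.0802 0.1508 0.0000 0.0000] k=[61 58 42 20 10 11 4 0 0 0]
t=9: x=[60.4399 56.8085 40.8153 19.9780 10.2730 10.4313 4.1239 0.2011 0.0000 0.0000] k=[62 61 40 24 10 11 0 0 0 0]

0.0820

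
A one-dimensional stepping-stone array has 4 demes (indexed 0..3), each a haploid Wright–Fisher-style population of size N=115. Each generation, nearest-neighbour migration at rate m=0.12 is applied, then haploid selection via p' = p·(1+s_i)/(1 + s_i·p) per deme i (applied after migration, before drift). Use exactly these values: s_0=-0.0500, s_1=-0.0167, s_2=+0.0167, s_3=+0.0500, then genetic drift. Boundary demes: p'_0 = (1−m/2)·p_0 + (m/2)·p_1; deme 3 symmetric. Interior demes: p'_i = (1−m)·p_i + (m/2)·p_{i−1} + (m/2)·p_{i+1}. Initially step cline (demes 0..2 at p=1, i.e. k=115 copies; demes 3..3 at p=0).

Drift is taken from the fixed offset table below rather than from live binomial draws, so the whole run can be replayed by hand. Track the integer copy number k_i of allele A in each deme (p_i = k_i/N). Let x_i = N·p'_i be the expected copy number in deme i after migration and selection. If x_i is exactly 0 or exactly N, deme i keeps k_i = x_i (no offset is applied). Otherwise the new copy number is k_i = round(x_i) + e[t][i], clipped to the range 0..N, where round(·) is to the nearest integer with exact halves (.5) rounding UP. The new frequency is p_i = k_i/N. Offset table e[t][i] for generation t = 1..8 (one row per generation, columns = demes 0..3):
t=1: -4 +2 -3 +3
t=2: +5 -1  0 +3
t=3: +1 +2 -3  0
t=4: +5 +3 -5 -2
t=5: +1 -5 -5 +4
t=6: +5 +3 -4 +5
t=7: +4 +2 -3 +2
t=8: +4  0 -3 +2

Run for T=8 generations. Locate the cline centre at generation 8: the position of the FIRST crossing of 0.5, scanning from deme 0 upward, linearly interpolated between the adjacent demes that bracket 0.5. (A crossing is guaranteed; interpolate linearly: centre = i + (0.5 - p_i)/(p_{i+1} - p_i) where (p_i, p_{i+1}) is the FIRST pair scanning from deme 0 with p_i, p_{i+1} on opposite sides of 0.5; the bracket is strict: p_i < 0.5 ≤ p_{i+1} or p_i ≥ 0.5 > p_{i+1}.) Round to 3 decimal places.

t=0: k=[115 115 115 0]
t=1: x=[115.0000 115.0000 108.2066 7.2233] k=[115 115 105 10]
t=2: x=[115.0000 114.3899 100.1159 16.3732] k=[115 113 100 19]
t=3: x=[114.8737 112.2959 96.1821 24.7958] k=[115 114 93 25]
t=4: x=[114.9368 112.7634 90.5008 30.1528] k=[115 115 86 28]
t=5: x=[115.0000 113.2309 84.6316 32.6077] k=[115 108 80 37]
t=6: x=[114.5580 106.6099 79.5077 40.8559] k=[115 110 76 46]
t=7: x=[114.6843 108.1523 76.6644 49.1682] k=[115 110 74 51]
t=8: x=[114.6843 108.0306 75.2121 53.7743] k=[115 108 72 56]

2.906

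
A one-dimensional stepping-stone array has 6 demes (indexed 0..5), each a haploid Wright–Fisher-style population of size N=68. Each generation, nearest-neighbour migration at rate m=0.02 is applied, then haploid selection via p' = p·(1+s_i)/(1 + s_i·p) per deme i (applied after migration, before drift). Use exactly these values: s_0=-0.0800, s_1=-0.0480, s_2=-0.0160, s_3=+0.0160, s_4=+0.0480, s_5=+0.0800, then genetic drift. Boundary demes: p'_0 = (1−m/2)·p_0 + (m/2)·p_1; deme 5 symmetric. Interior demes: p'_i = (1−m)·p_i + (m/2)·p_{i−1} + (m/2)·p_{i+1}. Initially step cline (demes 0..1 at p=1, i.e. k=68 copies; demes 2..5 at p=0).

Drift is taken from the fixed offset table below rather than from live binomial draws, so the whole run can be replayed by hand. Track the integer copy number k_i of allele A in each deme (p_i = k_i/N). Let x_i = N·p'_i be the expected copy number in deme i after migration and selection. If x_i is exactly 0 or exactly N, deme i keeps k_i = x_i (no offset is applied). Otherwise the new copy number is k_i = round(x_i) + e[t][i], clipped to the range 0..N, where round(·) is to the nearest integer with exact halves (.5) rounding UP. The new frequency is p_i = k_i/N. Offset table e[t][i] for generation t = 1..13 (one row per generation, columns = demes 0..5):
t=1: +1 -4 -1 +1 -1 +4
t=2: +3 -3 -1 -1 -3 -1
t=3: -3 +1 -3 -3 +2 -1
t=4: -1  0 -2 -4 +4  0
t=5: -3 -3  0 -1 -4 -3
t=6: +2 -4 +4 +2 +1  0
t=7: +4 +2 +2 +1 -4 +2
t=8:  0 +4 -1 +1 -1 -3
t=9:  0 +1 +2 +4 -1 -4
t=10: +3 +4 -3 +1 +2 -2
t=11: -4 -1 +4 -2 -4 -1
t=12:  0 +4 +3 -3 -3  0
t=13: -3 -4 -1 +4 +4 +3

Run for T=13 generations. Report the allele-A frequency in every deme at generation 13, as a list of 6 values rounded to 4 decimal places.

[0.8971, 0.7647, 0.1618, 0.1176, 0.0588, 0.0000]

t=0: k=[68 68 0 0 0 0]
t=1: x=[68.0000 67.2861 0.6692 0.0000 0.0000 0.0000] k=[68 63 0 0 0 0]
t=2: x=[67.9457 62.1628 0.6200 0.0000 0.0000 0.0000] k=[68 59 0 0 0 0]
t=3: x=[67.9022 58.0908 0.5806 0.0000 0.0000 0.0000] k=[65 59 0 0 0 0]
t=4: x=[64.6869 58.0597 0.5806 0.0000 0.0000 0.0000] k=[64 58 0 0 0 0]
t=5: x=[63.6097 57.0351 0.5708 0.0000 0.0000 0.0000] k=[61 54 1 0 0 0]
t=6: x=[60.3841 52.9720 1.4962 0.0102 0.0000 0.0000] k=[62 49 5 2 0 0]
t=7: x=[61.3888 48.0027 5.3302 2.0412 0.0210 0.0000] k=[65 50 7 3 0 0]
t=8: x=[64.5898 49.0551 7.2844 3.0560 0.0314 0.0000] k=[65 53 6 4 0 0]
t=9: x=[64.6222 52.0575 6.3564 4.0399 0.0419 0.0000] k=[65 53 8 8 0 0]
t=10: x=[64.6222 52.0780 8.3314 8.0318 0.0838 0.0000] k=[68 56 5 9 2 0]
t=11: x=[67.8696 55.1038 5.4683 9.0134 2.1453 0.0216] k=[64 54 9 7 0 0]
t=12: x=[63.5667 53.0852 9.2998 7.0497 0.0734 0.0000] k=[64 57 12 4 0 0]
t=13: x=[63.5990 56.1462 12.2076 4.1007 0.0419 0.0000] k=[61 52 11 8 4 0]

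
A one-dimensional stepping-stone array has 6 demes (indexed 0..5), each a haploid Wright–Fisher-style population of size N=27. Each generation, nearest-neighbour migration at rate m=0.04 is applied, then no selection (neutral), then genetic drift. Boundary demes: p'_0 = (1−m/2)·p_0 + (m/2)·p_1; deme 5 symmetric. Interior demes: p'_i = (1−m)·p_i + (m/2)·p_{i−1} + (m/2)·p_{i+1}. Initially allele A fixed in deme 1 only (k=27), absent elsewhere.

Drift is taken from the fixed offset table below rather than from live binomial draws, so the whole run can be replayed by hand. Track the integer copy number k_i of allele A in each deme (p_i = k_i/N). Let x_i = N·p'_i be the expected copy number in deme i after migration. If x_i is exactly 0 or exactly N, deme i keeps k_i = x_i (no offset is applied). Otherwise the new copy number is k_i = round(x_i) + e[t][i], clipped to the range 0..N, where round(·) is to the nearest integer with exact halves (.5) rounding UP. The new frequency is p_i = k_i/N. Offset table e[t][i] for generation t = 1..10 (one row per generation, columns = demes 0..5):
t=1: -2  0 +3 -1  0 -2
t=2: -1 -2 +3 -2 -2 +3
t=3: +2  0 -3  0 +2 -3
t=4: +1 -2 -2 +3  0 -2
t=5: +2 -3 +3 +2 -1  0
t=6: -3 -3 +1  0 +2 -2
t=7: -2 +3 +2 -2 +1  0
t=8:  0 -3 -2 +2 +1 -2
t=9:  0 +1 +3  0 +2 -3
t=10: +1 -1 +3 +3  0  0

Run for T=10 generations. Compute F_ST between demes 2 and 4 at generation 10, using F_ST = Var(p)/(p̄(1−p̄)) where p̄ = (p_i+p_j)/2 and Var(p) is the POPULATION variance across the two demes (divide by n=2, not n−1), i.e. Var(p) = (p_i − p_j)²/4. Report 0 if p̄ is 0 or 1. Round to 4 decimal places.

0.0556

t=0: k=[0 27 0 0 0 0]
t=1: x=[0.5400 25.9200 0.5400 0.0000 0.0000 0.0000] k=[0 26 4 0 0 0]
t=2: x=[0.5200 25.0400 4.3600 0.0800 0.0000 0.0000] k=[0 23 7 0 0 0]
t=3: x=[0.4600 22.2200 7.1800 0.1400 0.0000 0.0000] k=[2 22 4 0 0 0]
t=4: x=[2.4000 21.2400 4.2800 0.0800 0.0000 0.0000] k=[3 19 2 3 0 0]
t=5: x=[3.3200 18.3400 2.3600 2.9200 0.0600 0.0000] k=[5 15 5 5 0 0]
t=6: x=[5.2000 14.6000 5.2000 4.9000 0.1000 0.0000] k=[2 12 6 5 2 0]
t=7: x=[2.2000 11.6800 6.1000 4.9600 2.0200 0.0400] k=[0 15 8 3 3 0]
t=8: x=[0.3000 14.5600 8.0400 3.1000 2.9400 0.0600] k=[0 12 6 5 4 0]
t=9: x=[0.2400 11.6400 6.1000 5.0000 3.9400 0.0800] k=[0 13 9 5 6 0]
t=10: x=[0.2600 12.6600 9.0000 5.1000 5.8600 0.1200] k=[1 12 12 8 6 0]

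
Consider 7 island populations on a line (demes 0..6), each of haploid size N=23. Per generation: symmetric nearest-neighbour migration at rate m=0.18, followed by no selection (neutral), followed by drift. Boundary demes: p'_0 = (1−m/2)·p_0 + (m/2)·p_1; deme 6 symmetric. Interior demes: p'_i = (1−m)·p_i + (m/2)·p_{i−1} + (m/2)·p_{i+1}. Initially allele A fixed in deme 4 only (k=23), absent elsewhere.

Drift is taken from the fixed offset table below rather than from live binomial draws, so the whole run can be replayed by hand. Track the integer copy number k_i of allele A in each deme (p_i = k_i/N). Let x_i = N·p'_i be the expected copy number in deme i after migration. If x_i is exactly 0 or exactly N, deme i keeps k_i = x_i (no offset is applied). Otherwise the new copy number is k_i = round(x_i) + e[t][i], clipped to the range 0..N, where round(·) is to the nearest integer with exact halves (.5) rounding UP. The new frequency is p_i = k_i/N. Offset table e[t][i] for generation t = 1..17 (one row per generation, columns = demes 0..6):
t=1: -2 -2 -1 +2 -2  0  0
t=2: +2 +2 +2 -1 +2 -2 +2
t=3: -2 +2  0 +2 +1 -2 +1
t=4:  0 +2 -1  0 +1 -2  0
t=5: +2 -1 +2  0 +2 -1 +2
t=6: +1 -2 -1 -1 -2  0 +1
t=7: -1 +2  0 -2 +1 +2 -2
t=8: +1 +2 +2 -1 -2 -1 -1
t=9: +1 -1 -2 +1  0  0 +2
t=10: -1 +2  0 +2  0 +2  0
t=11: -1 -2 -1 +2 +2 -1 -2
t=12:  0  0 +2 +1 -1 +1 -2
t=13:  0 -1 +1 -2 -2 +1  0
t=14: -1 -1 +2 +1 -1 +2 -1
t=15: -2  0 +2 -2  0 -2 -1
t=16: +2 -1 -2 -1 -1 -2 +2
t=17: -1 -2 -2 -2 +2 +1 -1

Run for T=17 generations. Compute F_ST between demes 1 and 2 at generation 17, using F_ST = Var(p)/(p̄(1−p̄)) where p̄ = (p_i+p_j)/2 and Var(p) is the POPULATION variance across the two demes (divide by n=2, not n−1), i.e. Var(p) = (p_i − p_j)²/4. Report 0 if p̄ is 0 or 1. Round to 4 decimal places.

0.0952

t=0: k=[0 0 0 0 23 0 0]
t=1: x=[0.0000 0.0000 0.0000 2.0700 18.8600 2.0700 0.0000] k=[0 0 0 4 17 2 0]
t=2: x=[0.0000 0.0000 0.3600 4.8100 14.4800 3.1700 0.1800] k=[0 0 2 4 16 1 2]
t=3: x=[0.0000 0.1800 2.0000 4.9000 13.5700 2.4400 1.9100] k=[0 2 2 7 15 0 3]
t=4: x=[0.1800 1.8200 2.4500 7.2700 12.9300 1.6200 2.7300] k=[0 4 1 7 14 0 3]
t=5: x=[0.3600 3.3700 1.8100 7.0900 12.1100 1.5300 2.7300] k=[2 2 4 7 14 1 5]
t=6: x=[2.0000 2.1800 4.0900 7.3600 12.2000 2.5300 4.6400] k=[3 0 3 6 10 3 6]
t=7: x=[2.7300 0.5400 3.0000 6.0900 9.0100 3.9000 5.7300] k=[2 3 3 4 10 6 4]
t=8: x=[2.0900 2.9100 3.0900 4.4500 9.1000 6.1800 4.1800] k=[3 5 5 3 7 5 3]
t=9: x=[3.1800 4.8200 4.8200 3.5400 6.4600 5.0000 3.1800] k=[4 4 3 5 6 5 5]
t=10: x=[4.0000 3.9100 3.2700 4.9100 5.8200 5.0900 5.0000] k=[3 6 3 7 6 7 5]
t=11: x=[3.2700 5.4600 3.6300 6.5500 6.1800 6.7300 5.1800] k=[2 3 3 9 8 6 3]
t=12: x=[2.0900 2.9100 3.5400 8.3700 7.9100 5.9100 3.2700] k=[2 3 6 9 7 7 1]
t=13: x=[2.0900 3.1800 6.0000 8.5500 7.1800 6.4600 1.5400] k=[2 2 7 7 5 7 2]
t=14: x=[2.0000 2.4500 6.5500 6.8200 5.3600 6.3700 2.4500] k=[1 1 9 8 4 8 1]
t=15: x=[1.0000 1.7200 8.1900 7.7300 4.7200 7.0100 1.6300] k=[0 2 10 6 5 5 1]
t=16: x=[0.1800 2.5400 8.9200 6.2700 5.0900 4.6400 1.3600] k=[2 2 7 5 4 3 3]
t=17: x=[2.0000 2.4500 6.3700 5.0900 4.0000 3.0900 3.0000] k=[1 0 4 3 6 4 2]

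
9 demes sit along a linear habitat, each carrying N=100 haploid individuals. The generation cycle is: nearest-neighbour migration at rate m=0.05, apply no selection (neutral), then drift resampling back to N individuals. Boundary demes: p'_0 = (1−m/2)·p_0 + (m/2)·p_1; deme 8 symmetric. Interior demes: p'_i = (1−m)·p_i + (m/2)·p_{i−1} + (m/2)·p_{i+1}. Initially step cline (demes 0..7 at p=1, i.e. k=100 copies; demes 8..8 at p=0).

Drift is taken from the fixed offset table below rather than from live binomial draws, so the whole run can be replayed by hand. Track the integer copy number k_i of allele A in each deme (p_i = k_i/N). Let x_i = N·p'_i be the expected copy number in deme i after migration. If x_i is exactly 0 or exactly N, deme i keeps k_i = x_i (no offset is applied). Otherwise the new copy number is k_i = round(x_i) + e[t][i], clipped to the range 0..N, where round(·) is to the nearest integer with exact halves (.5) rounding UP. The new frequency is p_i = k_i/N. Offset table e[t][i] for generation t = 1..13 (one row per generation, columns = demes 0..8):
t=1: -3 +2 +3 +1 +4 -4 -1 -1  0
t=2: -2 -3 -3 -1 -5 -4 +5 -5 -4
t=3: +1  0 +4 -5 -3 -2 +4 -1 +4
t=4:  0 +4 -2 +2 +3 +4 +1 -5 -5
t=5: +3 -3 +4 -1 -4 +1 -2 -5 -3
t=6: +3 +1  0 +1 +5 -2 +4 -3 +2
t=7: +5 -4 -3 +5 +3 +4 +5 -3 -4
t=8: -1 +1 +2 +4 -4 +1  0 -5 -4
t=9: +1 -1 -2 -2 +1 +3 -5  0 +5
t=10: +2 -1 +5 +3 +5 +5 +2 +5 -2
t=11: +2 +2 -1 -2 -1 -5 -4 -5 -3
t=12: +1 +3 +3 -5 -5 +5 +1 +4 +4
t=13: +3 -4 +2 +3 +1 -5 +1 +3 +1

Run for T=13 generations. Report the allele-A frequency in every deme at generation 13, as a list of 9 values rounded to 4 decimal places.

t=0: k=[100 100 100 100 100 100 100 100 0]
t=1: x=[100.0000 100.0000 100.0000 100.0000 100.0000 100.0000 100.0000 97.5000 2.5000] k=[100 100 100 100 100 100 100 97 3]
t=2: x=[100.0000 100.0000 100.0000 100.0000 100.0000 100.0000 99.9250 94.7250 5.3500] k=[100 100 100 100 100 100 100 90 1]
t=3: x=[100.0000 100.0000 100.0000 100.0000 100.0000 100.0000 99.7500 88.0250 3.2250] k=[100 100 100 100 100 100 100 87 7]
t=4: x=[100.0000 100.0000 100.0000 100.0000 100.0000 100.0000 99.6750 85.3250 9.0000] k=[100 100 100 100 100 100 100 80 4]
t=5: x=[100.0000 100.0000 100.0000 100.0000 100.0000 100.0000 99.5000 78.6000 5.9000] k=[100 100 100 100 100 100 98 74 3]
t=6: x=[100.0000 100.0000 100.0000 100.0000 100.0000 99.9500 97.4500 72.8250 4.7750] k=[100 100 100 100 100 98 100 70 7]
t=7: x=[100.0000 100.0000 100.0000 100.0000 99.9500 98.1000 99.2000 69.1750 8.5750] k=[100 100 100 100 100 100 100 66 5]
t=8: x=[100.0000 100.0000 100.0000 100.0000 100.0000 100.0000 99.1500 65.3250 6.5250] k=[100 100 100 100 100 100 99 60 3]
t=9: x=[100.0000 100.0000 100.0000 100.0000 100.0000 99.9750 98.0500 59.5500 4.4250] k=[100 100 100 100 100 100 93 60 9]
t=10: x=[100.0000 100.0000 100.0000 100.0000 100.0000 99.8250 92.3500 59.5500 10.2750] k=[100 100 100 100 100 100 94 65 8]
t=11: x=[100.0000 100.0000 100.0000 100.0000 100.0000 99.8500 93.4250 64.3000 9.4250] k=[100 100 100 100 100 95 89 59 6]
t=12: x=[100.0000 100.0000 100.0000 100.0000 99.8750 94.9750 88.4000 58.4250 7.3250] k=[100 100 100 100 95 100 89 62 11]
t=13: x=[100.0000 100.0000 100.0000 99.8750 95.2500 99.6000 88.6000 61.4000 12.2750] k=[100 100 100 100 96 95 90 64 13]

[1.0000, 1.0000, 1.0000, 1.0000, 0.9600, 0.9500, 0.9000, 0.6400, 0.1300]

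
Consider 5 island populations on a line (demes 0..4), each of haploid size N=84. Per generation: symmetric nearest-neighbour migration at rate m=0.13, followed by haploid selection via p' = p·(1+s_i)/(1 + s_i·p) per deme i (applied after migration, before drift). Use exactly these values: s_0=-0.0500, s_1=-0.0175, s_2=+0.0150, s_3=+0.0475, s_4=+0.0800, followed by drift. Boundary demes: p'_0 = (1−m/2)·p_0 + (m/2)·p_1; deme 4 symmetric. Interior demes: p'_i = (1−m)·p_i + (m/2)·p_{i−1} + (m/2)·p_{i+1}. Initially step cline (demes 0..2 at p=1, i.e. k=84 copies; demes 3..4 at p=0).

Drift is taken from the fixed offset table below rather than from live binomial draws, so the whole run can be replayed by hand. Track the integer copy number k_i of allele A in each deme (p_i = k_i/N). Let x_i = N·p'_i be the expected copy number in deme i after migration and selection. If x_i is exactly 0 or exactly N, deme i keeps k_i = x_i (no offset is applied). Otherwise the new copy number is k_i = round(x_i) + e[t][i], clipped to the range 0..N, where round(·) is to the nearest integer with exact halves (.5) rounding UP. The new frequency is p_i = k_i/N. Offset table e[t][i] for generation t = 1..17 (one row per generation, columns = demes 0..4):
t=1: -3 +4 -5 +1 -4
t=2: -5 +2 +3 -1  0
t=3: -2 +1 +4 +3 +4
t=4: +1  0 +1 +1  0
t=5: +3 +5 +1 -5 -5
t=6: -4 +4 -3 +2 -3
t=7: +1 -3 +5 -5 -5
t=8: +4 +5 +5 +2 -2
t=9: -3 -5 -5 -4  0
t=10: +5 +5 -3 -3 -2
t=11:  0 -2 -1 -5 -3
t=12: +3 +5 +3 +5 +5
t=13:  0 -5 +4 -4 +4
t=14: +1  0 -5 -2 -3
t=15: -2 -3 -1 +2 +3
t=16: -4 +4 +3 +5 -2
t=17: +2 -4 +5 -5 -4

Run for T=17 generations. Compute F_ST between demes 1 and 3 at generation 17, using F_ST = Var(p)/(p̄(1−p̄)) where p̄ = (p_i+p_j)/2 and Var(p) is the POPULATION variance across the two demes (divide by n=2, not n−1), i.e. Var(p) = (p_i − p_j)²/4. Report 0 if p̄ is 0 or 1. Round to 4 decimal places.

0.2169

t=0: k=[84 84 84 0 0]
t=1: x=[84.0000 84.0000 78.6155 5.7017 0.0000] k=[84 84 74 7 0]
t=2: x=[84.0000 83.3385 70.4649 11.3478 0.4912] k=[84 84 73 10 0]
t=3: x=[84.0000 83.2724 69.7966 13.9774 0.7016] k=[84 84 74 17 5]
t=4: x=[84.0000 83.3385 71.1083 20.6389 6.2082] k=[84 83 72 22 6]
t=5: x=[83.9316 82.3212 69.6431 25.0175 7.5526] k=[84 84 71 20 3]
t=6: x=[84.0000 83.1401 68.7170 22.9764 4.4161] k=[84 84 66 25 1]
t=7: x=[84.0000 82.8095 64.7270 26.9472 2.7581] k=[84 80 70 22 0]
t=8: x=[83.7264 79.5360 67.7262 24.4872 1.5423] k=[84 84 73 26 0]
t=9: x=[84.0000 83.2724 70.8262 28.2280 1.8223] k=[84 78 66 24 2]
t=10: x=[83.5896 77.5050 64.2756 26.1279 3.6923] k=[84 83 61 23 2]
t=11: x=[83.9316 81.5941 60.2147 24.9104 3.6226] k=[84 80 59 20 1]
t=12: x=[83.7264 78.8097 58.0975 22.0462 2.4087] k=[84 84 61 27 7]
t=13: x=[84.0000 82.4789 60.5376 28.7815 8.8937] k=[84 77 65 25 13]
t=14: x=[83.5212 76.5561 63.4123 27.6742 14.6896] k=[84 77 58 26 12]
t=15: x=[83.5212 76.0945 57.4262 28.0299 13.7735] k=[82 73 56 30 17]
t=16: x=[81.2833 72.3034 55.6951 31.7562 18.9505] k=[77 76 59 37 17]
t=17: x=[76.5959 74.8166 58.9376 38.0939 19.4254] k=[79 71 64 33 15]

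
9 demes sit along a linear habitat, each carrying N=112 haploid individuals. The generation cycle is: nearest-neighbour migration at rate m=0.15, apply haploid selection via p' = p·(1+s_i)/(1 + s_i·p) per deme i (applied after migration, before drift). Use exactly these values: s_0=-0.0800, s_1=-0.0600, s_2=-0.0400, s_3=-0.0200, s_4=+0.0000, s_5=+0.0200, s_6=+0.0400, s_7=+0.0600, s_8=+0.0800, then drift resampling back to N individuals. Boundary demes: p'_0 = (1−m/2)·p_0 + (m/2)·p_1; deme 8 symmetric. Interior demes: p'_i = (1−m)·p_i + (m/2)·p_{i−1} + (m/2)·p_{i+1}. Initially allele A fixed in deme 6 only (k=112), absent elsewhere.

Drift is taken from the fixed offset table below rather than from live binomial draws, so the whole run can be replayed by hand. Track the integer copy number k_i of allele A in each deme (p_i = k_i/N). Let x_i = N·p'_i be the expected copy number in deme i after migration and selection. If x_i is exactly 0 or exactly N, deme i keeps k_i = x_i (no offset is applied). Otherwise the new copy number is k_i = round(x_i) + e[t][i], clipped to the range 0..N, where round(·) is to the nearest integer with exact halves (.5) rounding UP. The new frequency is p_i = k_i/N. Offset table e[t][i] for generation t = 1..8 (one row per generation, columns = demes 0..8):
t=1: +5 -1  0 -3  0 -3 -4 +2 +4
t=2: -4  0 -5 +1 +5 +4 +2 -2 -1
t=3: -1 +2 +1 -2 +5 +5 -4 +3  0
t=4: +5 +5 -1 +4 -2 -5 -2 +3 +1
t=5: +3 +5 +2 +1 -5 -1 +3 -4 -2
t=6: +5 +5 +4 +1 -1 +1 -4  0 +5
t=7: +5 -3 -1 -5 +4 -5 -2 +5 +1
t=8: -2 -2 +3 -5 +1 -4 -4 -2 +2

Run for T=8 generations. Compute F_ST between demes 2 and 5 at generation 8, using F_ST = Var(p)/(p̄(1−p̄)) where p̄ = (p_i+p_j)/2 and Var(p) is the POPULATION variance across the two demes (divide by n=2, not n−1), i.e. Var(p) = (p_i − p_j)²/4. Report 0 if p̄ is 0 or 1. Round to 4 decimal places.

0.0318

t=0: k=[0 0 0 0 0 0 112 0 0]
t=1: x=[0.0000 0.0000 0.0000 0.0000 0.0000 8.5552 95.7524 8.8641 0.0000] k=[0 0 0 0 0 6 92 11 0]
t=2: x=[0.0000 0.0000 0.0000 0.0000 0.4500 12.2138 80.3727 17.0763 0.8905] k=[0 0 0 0 5 16 82 15 0]
t=3: x=[0.0000 0.0000 0.0000 0.3675 5.4500 20.4540 73.0275 19.8332 1.2140] k=[0 0 0 0 10 25 69 23 1]
t=4: x=[0.0000 0.0000 0.0000 0.7351 10.3750 27.5846 63.3320 25.9433 2.8566] k=[0 0 0 5 8 23 61 29 4]
t=5: x=[0.0000 0.0000 0.3600 4.7571 8.9000 25.1086 56.8481 30.8092 6.3185] k=[0 0 2 6 4 24 60 27 4]
t=6: x=[0.0000 0.1410 2.0656 5.4444 5.6500 25.5889 55.9230 28.9841 6.1578] k=[0 5 6 6 5 27 52 29 11]
t=7: x=[0.3451 4.4292 5.7001 5.8126 6.7250 27.6351 49.4807 30.6551 13.2214] k=[5 1 5 1 11 23 47 36 14]
t=8: x=[4.3386 1.5053 4.2306 2.0097 11.1500 24.2744 45.4300 36.5959 16.7151] k=[2 0 7 0 12 20 41 35 19]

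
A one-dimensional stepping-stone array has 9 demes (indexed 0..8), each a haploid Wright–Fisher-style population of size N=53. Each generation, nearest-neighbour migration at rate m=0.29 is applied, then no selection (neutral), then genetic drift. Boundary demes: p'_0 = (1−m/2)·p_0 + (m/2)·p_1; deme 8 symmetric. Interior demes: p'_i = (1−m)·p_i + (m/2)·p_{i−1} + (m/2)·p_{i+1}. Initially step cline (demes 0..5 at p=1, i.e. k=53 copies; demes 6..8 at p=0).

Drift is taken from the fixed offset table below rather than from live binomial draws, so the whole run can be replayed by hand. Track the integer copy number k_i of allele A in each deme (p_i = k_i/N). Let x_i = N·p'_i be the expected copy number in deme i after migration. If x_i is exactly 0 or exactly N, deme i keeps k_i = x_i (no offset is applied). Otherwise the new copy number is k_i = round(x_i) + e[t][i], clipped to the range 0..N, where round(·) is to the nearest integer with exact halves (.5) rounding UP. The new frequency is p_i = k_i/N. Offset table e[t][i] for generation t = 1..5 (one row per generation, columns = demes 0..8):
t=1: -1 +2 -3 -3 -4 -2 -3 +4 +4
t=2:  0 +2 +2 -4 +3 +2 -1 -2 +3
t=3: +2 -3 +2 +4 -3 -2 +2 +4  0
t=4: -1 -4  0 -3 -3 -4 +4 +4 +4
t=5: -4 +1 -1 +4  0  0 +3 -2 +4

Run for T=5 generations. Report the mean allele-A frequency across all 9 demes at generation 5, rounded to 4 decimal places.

t=0: k=[53 53 53 53 53 53 0 0 0]
t=1: x=[53.0000 53.0000 53.0000 53.0000 53.0000 45.3150 7.6850 0.0000 0.0000] k=[53 53 53 53 53 43 5 0 0]
t=2: x=[53.0000 53.0000 53.0000 53.0000 51.5500 38.9400 9.7850 0.7250 0.0000] k=[53 53 53 53 53 41 9 0 0]
t=3: x=[53.0000 53.0000 53.0000 53.0000 51.2600 38.1000 12.3350 1.3050 0.0000] k=[53 53 53 53 48 36 14 5 0]
t=4: x=[53.0000 53.0000 53.0000 52.2750 46.9850 34.5500 15.8850 5.5800 0.7250] k=[53 53 53 49 44 31 20 10 5]
t=5: x=[53.0000 53.0000 52.4200 48.8550 42.8400 31.2900 20.1450 10.7250 5.7250] k=[53 53 51 53 43 31 23 9 10]

0.6834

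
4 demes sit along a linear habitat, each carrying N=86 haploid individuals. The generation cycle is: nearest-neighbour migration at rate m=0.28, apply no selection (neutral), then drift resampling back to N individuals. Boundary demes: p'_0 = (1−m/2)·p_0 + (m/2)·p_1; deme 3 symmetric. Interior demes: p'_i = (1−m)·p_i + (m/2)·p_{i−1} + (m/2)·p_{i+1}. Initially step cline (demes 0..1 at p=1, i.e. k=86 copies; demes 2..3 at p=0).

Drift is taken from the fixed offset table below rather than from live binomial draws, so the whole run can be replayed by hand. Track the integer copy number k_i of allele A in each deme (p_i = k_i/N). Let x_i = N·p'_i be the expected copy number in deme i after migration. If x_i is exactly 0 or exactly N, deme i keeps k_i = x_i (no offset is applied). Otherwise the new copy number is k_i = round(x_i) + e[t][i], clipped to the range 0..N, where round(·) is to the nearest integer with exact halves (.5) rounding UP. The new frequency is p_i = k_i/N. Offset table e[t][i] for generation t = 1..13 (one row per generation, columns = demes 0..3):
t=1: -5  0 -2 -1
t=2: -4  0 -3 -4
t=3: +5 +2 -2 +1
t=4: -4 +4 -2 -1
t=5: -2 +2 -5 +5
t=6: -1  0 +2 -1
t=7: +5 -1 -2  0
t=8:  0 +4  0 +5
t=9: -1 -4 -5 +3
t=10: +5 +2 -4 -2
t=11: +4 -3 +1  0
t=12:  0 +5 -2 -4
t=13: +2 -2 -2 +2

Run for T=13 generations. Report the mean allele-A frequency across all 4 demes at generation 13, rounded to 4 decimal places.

0.4913

t=0: k=[86 86 0 0]
t=1: x=[86.0000 73.9600 12.0400 0.0000] k=[86 74 10 0]
t=2: x=[84.3200 66.7200 17.5600 1.4000] k=[80 67 15 0]
t=3: x=[78.1800 61.5400 20.1800 2.1000] k=[83 64 18 3]
t=4: x=[80.3400 60.2200 22.3400 5.1000] k=[76 64 20 4]
t=5: x=[74.3200 59.5200 23.9200 6.2400] k=[72 62 19 11]
t=6: x=[70.6000 57.3800 23.9000 12.1200] k=[70 57 26 11]
t=7: x=[68.1800 54.4800 28.2400 13.1000] k=[73 53 26 13]
t=8: x=[70.2000 52.0200 27.9600 14.8200] k=[70 56 28 20]
t=9: x=[68.0400 54.0400 30.8000 21.1200] k=[67 50 26 24]
t=10: x=[64.6200 49.0200 29.0800 24.2800] k=[70 51 25 22]
t=11: x=[67.3400 50.0200 28.2200 22.4200] k=[71 47 29 22]
t=12: x=[67.6400 47.8400 30.5400 22.9800] k=[68 53 29 19]
t=13: x=[65.9000 51.7400 30.9600 20.4000] k=[68 50 29 22]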